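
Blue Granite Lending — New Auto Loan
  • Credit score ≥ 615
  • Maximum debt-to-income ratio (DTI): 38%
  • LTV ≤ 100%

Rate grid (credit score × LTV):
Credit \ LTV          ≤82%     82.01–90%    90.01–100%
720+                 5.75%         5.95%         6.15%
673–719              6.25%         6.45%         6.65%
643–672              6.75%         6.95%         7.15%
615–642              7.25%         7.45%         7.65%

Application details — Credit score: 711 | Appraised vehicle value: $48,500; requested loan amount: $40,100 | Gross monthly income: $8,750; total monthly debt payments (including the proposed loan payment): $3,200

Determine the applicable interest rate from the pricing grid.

6.45%

Credit score 711 ≥ 615; DTI = 3,200/8,750 = 36.6% ≤ 38%
LTV = 40,100/48,500 = 82.7% ≤ 100%
Credit 711 → row 673–719; LTV 82.7% → column 82.01–90%. Grid cell → 6.45%.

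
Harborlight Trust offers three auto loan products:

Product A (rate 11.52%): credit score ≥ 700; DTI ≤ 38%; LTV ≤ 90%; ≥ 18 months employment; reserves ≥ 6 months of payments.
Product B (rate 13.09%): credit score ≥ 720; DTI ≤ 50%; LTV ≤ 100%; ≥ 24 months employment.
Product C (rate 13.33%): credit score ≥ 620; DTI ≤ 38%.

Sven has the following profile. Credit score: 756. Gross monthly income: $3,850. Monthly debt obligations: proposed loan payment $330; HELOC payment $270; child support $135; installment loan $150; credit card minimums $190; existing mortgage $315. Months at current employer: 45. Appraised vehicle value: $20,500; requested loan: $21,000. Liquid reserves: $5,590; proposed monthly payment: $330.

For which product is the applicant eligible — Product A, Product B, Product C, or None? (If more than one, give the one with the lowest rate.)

Product C

Total debts = (330 + 270 + 135 + 150 + 190 + 315) = 1,390; DTI = 1,390/3,850 = 36.1%.
LTV = 21,000/20,500 = 102.4%.
Reserves = 5,590/330 = 16.9 months.
Product A: score 756 ≥ 700; DTI 36.1% ≤ 38%; LTV 102.4% > 90%; employment 45 ≥ 18 mo; reserves 16.9 ≥ 6 mo → does not qualify.
Product B: score 756 ≥ 720; DTI 36.1% ≤ 50%; LTV 102.4% > 100%; employment 45 ≥ 24 mo → does not qualify.
Product C: score 756 ≥ 620; DTI 36.1% ≤ 38% → qualifies.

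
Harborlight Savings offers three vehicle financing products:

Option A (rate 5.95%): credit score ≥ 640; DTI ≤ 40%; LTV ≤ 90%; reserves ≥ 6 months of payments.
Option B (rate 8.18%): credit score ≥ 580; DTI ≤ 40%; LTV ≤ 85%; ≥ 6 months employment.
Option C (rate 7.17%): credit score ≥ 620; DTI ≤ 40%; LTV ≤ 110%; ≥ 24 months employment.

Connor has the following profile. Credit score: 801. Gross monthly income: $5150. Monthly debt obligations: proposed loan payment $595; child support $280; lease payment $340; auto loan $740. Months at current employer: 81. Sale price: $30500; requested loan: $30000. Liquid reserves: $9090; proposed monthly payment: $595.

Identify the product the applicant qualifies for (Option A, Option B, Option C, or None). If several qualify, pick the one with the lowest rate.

Total debts = (595 + 280 + 340 + 740) = 1,955; DTI = 1,955/5,150 = 38%.
LTV = 30,000/30,500 = 98.4%.
Reserves = 9,090/595 = 15.3 months.
Option A: score 801 ≥ 640; DTI 38% ≤ 40%; LTV 98.4% > 90%; reserves 15.3 ≥ 6 mo → does not qualify.
Option B: score 801 ≥ 580; DTI 38% ≤ 40%; LTV 98.4% > 85%; employment 81 ≥ 6 mo → does not qualify.
Option C: score 801 ≥ 620; DTI 38% ≤ 40%; LTV 98.4% ≤ 110%; employment 81 ≥ 24 mo → qualifies.

Option C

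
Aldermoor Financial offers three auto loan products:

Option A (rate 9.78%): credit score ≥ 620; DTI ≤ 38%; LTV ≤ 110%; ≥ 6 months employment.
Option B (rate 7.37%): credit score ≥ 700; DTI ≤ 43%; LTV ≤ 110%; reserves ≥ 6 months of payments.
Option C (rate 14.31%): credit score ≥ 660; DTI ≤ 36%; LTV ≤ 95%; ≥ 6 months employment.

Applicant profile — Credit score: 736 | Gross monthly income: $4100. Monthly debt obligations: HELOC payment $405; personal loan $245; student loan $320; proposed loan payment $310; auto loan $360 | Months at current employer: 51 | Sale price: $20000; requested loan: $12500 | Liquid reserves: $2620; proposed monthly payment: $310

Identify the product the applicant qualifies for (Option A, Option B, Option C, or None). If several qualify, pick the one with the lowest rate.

Option B

Total debts = (405 + 245 + 320 + 310 + 360) = 1,640; DTI = 1,640/4,100 = 40%.
LTV = 12,500/20,000 = 62.5%.
Reserves = 2,620/310 = 8.5 months.
Option A: score 736 ≥ 620; DTI 40% > 38%; LTV 62.5% ≤ 110%; employment 51 ≥ 6 mo → does not qualify.
Option B: score 736 ≥ 700; DTI 40% ≤ 43%; LTV 62.5% ≤ 110%; reserves 8.5 ≥ 6 mo → qualifies.
Option C: score 736 ≥ 660; DTI 40% > 36%; LTV 62.5% ≤ 95%; employment 51 ≥ 6 mo → does not qualify.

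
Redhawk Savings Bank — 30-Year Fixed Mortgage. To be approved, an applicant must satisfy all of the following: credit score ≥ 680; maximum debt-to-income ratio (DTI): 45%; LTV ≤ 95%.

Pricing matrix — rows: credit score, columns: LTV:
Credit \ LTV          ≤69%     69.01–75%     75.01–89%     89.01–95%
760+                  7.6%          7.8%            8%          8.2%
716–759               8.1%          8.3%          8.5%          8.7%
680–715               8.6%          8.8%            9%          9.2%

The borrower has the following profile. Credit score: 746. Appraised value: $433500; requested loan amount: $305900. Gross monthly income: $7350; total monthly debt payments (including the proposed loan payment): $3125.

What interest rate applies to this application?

8.3%

Credit score 746 ≥ 680; DTI: 3,125 ÷ 7,350 = 42.5%, within the 45% cap
Loan-to-value = 305,900/433,500 = 70.6% — pass (95% max)
Credit 746 → row 716–759; LTV 70.6% → column 69.01–75%. Grid cell → 8.3%.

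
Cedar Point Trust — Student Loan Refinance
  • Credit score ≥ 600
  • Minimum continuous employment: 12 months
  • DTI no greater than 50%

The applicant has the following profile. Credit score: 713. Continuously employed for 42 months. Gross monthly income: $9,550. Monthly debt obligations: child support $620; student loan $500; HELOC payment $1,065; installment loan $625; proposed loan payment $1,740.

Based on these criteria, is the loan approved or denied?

Approved

Credit score 713 ≥ 600 (meets)
Employment 42 ≥ 12 months
Total monthly debts = (620 + 500 + 1,065 + 625 + 1,740) = 4,550. DTI: 4,550 ÷ 9,550 = 47.6%, within the 50% cap
All criteria satisfied.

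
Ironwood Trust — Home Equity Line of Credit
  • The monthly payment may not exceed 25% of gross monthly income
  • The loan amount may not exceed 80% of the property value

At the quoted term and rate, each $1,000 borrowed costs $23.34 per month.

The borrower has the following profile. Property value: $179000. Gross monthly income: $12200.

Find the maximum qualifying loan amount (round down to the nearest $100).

$130,600

Payment cap: 25% × $12,200 = $3,050/month.
At $23.34 per $1,000, that supports 3,050/23.34 × 1,000 ≈ $130,676 → $130,600.
LTV cap: 80% × $179,000 = $143,200 → $143,200.
Binding constraint: payment-to-income.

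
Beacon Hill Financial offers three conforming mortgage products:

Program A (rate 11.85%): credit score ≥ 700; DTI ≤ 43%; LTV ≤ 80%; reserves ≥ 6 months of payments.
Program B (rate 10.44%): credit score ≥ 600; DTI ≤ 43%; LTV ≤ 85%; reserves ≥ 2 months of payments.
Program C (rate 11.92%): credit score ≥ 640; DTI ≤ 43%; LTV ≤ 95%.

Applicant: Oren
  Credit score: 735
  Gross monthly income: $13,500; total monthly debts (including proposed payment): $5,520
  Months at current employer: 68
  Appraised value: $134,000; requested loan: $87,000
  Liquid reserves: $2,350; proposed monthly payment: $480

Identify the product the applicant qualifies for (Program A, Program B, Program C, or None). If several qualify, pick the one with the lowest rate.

Program B

DTI = 5,520/13,500 = 40.9%.
LTV = 87,000/134,000 = 64.9%.
Reserves = 2,350/480 = 4.9 months.
Program A: score 735 ≥ 700; DTI 40.9% ≤ 43%; LTV 64.9% ≤ 80%; reserves 4.9 < 6 mo → does not qualify.
Program B: score 735 ≥ 600; DTI 40.9% ≤ 43%; LTV 64.9% ≤ 85%; reserves 4.9 ≥ 2 mo → qualifies.
Program C: score 735 ≥ 640; DTI 40.9% ≤ 43%; LTV 64.9% ≤ 95% → qualifies.
Qualifying: Program B, Program C. Lowest rate is 10.44% → Program B.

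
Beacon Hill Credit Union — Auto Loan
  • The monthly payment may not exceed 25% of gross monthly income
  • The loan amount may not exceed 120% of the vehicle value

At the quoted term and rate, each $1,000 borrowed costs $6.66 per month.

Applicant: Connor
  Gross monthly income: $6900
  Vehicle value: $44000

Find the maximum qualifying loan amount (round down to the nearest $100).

Payment cap: 25% × $6,900 = $1,725/month.
At $6.66 per $1,000, that supports 1,725/6.66 × 1,000 ≈ $259,009 → $259,000.
LTV cap: 120% × $44,000 = $52,800 → $52,800.
Binding constraint: loan-to-value.

$52,800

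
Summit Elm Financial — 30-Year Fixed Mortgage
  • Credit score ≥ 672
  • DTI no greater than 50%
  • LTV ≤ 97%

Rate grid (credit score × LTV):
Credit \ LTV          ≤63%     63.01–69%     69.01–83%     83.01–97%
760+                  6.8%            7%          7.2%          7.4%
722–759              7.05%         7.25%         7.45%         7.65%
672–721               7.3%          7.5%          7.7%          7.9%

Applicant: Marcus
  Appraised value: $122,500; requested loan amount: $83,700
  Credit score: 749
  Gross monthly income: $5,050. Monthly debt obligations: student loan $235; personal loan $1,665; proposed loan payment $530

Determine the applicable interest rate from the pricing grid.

Credit score 749 ≥ 672; Total monthly debts = (235 + 1,665 + 530) = 2,430. Debt-to-income = 2,430/5,050 = 48.1% — meets 50% limit
Loan-to-value = 83,700/122,500 = 68.3% — pass (97% max)
Credit 749 → row 722–759; LTV 68.3% → column 63.01–69%. Grid cell → 7.25%.

7.25%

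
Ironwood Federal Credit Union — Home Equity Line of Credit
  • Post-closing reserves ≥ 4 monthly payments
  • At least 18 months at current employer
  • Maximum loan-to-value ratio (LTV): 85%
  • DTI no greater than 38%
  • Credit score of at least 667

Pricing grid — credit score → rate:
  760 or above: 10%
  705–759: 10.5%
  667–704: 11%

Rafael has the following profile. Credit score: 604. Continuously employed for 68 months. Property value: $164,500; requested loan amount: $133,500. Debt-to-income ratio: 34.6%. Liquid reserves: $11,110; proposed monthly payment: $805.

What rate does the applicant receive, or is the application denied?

Credit score 604 < 667 (below minimum)
Reserves = 11,110/805 = 13.8 months ≥ 4
LTV: 133,500 ÷ 164,500 = 81.2%, within 85% cap
DTI 34.6% ≤ 38%
Employment 68 ≥ 18 months
Not all requirements met → denied.

Denied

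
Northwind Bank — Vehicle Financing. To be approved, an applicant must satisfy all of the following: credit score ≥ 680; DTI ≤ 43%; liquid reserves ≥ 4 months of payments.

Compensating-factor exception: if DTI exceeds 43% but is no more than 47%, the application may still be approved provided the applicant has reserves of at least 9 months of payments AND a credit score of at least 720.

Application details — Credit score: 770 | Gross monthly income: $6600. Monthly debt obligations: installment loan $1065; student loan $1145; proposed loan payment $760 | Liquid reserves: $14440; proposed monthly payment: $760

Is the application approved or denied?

Credit score 770 ≥ 680 (meets base)
Total debts = (1,065 + 1,145 + 760) = 2,970. DTI: 2,970 ÷ 6,600 = 45%, over the 43% base limit.
Reserves = 14,440/760 = 19.0 months ≥ 4
45% falls in the override range (43%–47%), so the compensating-factor test applies.
Override check — reserves: 19.0 mo (ok); score: 770 (ok).
Both compensating conditions met → exception applies.

Approved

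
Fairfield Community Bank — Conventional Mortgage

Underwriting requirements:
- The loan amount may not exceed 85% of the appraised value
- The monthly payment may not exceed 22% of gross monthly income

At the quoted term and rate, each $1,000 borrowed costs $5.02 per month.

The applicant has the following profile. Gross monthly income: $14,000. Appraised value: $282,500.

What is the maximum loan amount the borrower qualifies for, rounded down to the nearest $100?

Payment cap: 22% × $14,000 = $3,080/month.
At $5.02 per $1,000, that supports 3,080/5.02 × 1,000 ≈ $613,545 → $613,500.
LTV cap: 85% × $282,500 = $240,125 → $240,100.
Binding constraint: loan-to-value.

$240,100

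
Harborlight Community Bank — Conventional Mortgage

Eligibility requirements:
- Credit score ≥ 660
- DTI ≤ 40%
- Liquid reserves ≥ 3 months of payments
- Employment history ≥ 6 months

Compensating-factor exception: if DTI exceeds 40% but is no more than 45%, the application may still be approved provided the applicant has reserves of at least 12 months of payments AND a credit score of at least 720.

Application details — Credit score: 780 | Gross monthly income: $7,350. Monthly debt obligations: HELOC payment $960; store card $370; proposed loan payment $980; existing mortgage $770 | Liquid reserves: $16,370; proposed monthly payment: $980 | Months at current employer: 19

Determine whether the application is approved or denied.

Credit score 780 ≥ 660 (meets base)
Total debts = (960 + 370 + 980 + 770) = 3,080. DTI: 3,080 ÷ 7,350 = 41.9%, over the 40% base limit.
Reserves = 16,370/980 = 16.7 months ≥ 3
Employment 19 ≥ 6 months
41.9% falls in the override range (40%–45%), so the compensating-factor test applies.
Override check — reserves: 16.7 mo (ok); score: 780 (ok).
Both compensating conditions met → exception applies.

Approved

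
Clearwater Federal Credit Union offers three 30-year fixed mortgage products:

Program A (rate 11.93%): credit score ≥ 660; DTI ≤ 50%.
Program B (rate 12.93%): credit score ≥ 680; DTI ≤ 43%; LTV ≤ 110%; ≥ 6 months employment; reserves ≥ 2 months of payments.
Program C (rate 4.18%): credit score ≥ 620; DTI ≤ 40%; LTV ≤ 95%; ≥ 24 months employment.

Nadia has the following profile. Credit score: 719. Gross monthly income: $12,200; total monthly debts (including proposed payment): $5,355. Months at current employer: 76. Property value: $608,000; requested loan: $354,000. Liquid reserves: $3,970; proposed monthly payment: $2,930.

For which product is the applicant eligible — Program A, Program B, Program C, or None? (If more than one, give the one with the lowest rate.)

Program A

DTI = 5,355/12,200 = 43.9%.
LTV = 354,000/608,000 = 58.2%.
Reserves = 3,970/2,930 = 1.4 months.
Program A: score 719 ≥ 660; DTI 43.9% ≤ 50% → qualifies.
Program B: score 719 ≥ 680; DTI 43.9% > 43%; LTV 58.2% ≤ 110%; employment 76 ≥ 6 mo; reserves 1.4 < 2 mo → does not qualify.
Program C: score 719 ≥ 620; DTI 43.9% > 40%; LTV 58.2% ≤ 95%; employment 76 ≥ 24 mo → does not qualify.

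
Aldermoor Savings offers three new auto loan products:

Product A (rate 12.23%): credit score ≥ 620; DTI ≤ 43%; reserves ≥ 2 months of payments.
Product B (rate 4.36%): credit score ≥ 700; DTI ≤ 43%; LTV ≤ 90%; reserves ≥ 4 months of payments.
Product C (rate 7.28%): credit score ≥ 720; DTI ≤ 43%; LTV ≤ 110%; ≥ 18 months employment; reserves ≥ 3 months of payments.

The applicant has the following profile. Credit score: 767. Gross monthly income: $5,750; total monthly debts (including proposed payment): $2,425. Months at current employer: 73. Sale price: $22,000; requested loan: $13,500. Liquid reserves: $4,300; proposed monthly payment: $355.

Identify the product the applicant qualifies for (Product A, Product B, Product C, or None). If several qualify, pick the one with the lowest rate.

DTI = 2,425/5,750 = 42.2%.
LTV = 13,500/22,000 = 61.4%.
Reserves = 4,300/355 = 12.1 months.
Product A: score 767 ≥ 620; DTI 42.2% ≤ 43%; reserves 12.1 ≥ 2 mo → qualifies.
Product B: score 767 ≥ 700; DTI 42.2% ≤ 43%; LTV 61.4% ≤ 90%; reserves 12.1 ≥ 4 mo → qualifies.
Product C: score 767 ≥ 720; DTI 42.2% ≤ 43%; LTV 61.4% ≤ 110%; employment 73 ≥ 18 mo; reserves 12.1 ≥ 3 mo → qualifies.
Qualifying: Product A, Product B, Product C. Lowest rate is 4.36% → Product B.

Product B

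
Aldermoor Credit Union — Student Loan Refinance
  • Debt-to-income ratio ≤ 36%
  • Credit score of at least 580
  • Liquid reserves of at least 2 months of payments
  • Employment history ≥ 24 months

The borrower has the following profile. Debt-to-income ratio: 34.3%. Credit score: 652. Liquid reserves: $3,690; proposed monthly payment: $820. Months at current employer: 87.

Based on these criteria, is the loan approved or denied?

DTI 34.3% ≤ 36%
Credit score 652 ≥ 580 (meets)
Reserves = 3,690/820 = 4.5 months ≥ 2
Employment 87 ≥ 24 months
All criteria satisfied.

Approved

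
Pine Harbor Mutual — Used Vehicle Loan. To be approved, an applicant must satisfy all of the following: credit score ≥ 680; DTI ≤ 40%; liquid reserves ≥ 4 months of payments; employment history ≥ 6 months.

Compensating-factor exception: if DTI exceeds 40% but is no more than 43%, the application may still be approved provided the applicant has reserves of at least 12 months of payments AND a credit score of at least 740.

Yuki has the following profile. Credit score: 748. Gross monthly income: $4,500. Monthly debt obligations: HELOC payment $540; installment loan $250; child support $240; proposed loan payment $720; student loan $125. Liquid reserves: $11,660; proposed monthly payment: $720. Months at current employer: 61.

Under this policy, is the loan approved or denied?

Approved

Credit score 748 ≥ 680 (meets base)
Total debts = (540 + 250 + 240 + 720 + 125) = 1,875. DTI: 1,875 ÷ 4,500 = 41.7%, over the 40% base limit.
Reserves = 11,660/720 = 16.2 months ≥ 4
Employment 61 ≥ 6 months
DTI 41.7% is within the 40%–43% exception band; checking compensating factors.
Reserves 16.2 ≥ 12 months; credit score 748 ≥ 740.
Both compensating conditions met → exception applies.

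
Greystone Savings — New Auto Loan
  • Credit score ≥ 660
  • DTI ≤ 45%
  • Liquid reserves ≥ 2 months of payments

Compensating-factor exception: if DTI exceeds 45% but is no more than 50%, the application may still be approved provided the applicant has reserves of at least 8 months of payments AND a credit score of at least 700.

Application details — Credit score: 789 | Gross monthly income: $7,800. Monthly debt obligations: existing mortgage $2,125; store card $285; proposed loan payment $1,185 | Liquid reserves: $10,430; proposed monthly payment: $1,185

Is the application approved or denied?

Approved

Credit score 789 ≥ 660 (meets base)
Total debts = (2,125 + 285 + 1,185) = 3,595. DTI = 3,595/7,800 = 46.1% > 45% — standard DTI limit exceeded.
Reserves = 10,430/1,185 = 8.8 months ≥ 2
46.1% falls in the override range (45%–50%), so the compensating-factor test applies.
Reserves 8.8 ≥ 8 months; credit score 789 ≥ 700.
Both override conditions satisfied; DTI exception granted.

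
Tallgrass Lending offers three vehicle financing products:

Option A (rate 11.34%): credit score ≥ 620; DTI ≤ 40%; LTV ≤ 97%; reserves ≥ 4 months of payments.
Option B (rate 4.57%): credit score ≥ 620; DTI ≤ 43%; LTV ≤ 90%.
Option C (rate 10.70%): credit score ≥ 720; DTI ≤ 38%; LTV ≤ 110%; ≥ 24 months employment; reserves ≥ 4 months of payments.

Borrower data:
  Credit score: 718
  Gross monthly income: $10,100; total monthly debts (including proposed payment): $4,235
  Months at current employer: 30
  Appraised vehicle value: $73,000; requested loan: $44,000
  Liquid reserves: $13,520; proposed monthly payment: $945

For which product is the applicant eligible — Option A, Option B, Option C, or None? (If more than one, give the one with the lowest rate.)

DTI = 4,235/10,100 = 41.9%.
LTV = 44,000/73,000 = 60.3%.
Reserves = 13,520/945 = 14.3 months.
Option A: score 718 ≥ 620; DTI 41.9% > 40%; LTV 60.3% ≤ 97%; reserves 14.3 ≥ 4 mo → does not qualify.
Option B: score 718 ≥ 620; DTI 41.9% ≤ 43%; LTV 60.3% ≤ 90% → qualifies.
Option C: score 718 < 720; DTI 41.9% > 38%; LTV 60.3% ≤ 110%; employment 30 ≥ 24 mo; reserves 14.3 ≥ 4 mo → does not qualify.

Option B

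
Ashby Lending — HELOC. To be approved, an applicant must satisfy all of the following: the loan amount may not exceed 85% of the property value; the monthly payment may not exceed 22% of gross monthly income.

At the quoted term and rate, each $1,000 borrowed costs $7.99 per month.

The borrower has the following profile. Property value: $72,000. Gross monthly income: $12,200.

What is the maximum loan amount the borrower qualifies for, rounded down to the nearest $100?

$61,200

Payment cap: 22% × $12,200 = $2,684/month.
At $7.99 per $1,000, that supports 2,684/7.99 × 1,000 ≈ $335,919 → $335,900.
LTV cap: 85% × $72,000 = $61,200 → $61,200.
Binding constraint: loan-to-value.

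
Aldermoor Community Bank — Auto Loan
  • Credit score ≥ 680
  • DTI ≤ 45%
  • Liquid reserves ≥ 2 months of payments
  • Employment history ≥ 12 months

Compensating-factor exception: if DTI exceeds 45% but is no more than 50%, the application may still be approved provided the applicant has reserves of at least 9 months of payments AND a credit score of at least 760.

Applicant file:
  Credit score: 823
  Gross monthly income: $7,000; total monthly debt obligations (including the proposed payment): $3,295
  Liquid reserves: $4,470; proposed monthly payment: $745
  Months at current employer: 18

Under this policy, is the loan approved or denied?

Credit score 823 ≥ 680 (meets base)
DTI = 3,295/7,000 = 47.1% > 45% — standard DTI limit exceeded.
Reserves = 4,470/745 = 6.0 months ≥ 2
Employment 18 ≥ 12 months
47.1% falls in the override range (45%–50%), so the compensating-factor test applies.
Override check — reserves: 6.0 mo (short of 9); score: 823 (ok).
Override conditions not both satisfied; exception does not apply.

Denied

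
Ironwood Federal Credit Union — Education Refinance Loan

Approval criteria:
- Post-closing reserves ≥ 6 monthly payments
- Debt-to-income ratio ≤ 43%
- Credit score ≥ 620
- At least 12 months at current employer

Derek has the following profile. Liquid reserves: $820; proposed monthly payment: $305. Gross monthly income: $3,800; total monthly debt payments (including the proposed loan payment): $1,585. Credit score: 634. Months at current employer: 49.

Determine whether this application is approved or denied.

Reserves: 820 ÷ 305 = 2.7 months (below 6-month minimum)
Debt-to-income = 1,585/3,800 = 41.7% — meets 43% limit
Credit score 634 ≥ 620 (meets)
Employment 49 ≥ 12 months
Fails on reserves.

Denied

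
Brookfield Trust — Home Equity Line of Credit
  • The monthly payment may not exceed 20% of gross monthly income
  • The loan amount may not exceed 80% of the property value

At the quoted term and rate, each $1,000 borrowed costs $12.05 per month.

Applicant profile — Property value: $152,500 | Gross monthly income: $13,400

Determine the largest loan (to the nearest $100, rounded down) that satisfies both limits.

$122,000

Payment cap: 20% × $13,400 = $2,680/month.
At $12.05 per $1,000, that supports 2,680/12.05 × 1,000 ≈ $222,406 → $222,400.
LTV cap: 80% × $152,500 = $122,000 → $122,000.
Binding constraint: loan-to-value.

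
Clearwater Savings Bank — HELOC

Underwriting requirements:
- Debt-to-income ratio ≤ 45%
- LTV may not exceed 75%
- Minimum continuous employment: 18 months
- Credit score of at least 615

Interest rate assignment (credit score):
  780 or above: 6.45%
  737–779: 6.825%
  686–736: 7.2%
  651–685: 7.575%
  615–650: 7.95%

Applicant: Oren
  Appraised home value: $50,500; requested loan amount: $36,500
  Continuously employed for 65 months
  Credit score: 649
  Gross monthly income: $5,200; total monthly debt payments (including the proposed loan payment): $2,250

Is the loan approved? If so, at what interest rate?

Approved at 7.95%

Credit score 649 ≥ 615 (meets minimum)
LTV = 36,500/50,500 = 72.3% ≤ 75%
Employment 65 ≥ 18 months
DTI = 2,250/5,200 = 43.3% ≤ 45%
All requirements met. Score 649 falls in the 615–650 tier → 7.95%.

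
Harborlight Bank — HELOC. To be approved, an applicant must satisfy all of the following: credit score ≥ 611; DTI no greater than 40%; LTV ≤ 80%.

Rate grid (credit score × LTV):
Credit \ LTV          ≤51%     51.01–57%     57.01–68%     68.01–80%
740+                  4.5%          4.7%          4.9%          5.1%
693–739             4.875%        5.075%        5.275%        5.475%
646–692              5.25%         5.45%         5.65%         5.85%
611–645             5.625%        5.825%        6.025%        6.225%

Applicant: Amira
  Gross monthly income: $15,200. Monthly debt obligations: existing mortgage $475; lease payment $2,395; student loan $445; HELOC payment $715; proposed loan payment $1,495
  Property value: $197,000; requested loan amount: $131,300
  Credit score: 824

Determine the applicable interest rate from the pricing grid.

Credit score 824 ≥ 611; Total monthly debts = (475 + 2,395 + 445 + 715 + 1,495) = 5,525. Debt-to-income = 5,525/15,200 = 36.3% — meets 40% limit
LTV: 131,300 ÷ 197,000 = 66.6%, within 80% cap
Score 824 is in the 740+ band; LTV 66.6% is in the 57.01–68% band → 4.9%.

4.9%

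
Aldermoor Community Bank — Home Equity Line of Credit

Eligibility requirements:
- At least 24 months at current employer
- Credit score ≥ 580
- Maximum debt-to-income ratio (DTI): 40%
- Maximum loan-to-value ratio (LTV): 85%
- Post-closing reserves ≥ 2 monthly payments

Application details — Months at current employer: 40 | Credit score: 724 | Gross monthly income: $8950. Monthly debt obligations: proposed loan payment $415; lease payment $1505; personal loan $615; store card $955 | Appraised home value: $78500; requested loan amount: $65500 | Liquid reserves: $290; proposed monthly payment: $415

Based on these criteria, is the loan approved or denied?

Denied

Employment 40 ≥ 24 months
Credit score 724 ≥ 580 (meets)
Total monthly debts = (415 + 1,505 + 615 + 955) = 3,490. DTI = 3,490/8,950 = 39% ≤ 40%
Loan-to-value = 65,500/78,500 = 83.4% — pass (85% max)
Reserves = 290/415 = 0.7 months < 2
Fails on reserves.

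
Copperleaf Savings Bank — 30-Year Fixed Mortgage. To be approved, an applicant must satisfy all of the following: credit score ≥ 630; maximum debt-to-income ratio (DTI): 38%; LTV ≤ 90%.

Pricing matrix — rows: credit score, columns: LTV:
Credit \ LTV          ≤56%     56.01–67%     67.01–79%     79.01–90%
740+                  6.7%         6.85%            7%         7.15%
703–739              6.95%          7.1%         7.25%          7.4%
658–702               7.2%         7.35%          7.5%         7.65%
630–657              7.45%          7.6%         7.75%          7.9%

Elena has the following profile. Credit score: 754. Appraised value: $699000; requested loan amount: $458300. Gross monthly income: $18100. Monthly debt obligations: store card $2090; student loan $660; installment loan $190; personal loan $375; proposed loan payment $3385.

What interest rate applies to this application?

6.85%

Credit score 754 ≥ 630; Total monthly debts = (2,090 + 660 + 190 + 375 + 3,385) = 6,700. DTI: 6,700 ÷ 18,100 = 37%, within the 38% cap
Loan-to-value = 458,300/699,000 = 65.6% — pass (90% max)
Row: 754 falls in 740+. Column: 65.6% falls in 56.01–67%. Rate = 6.85%.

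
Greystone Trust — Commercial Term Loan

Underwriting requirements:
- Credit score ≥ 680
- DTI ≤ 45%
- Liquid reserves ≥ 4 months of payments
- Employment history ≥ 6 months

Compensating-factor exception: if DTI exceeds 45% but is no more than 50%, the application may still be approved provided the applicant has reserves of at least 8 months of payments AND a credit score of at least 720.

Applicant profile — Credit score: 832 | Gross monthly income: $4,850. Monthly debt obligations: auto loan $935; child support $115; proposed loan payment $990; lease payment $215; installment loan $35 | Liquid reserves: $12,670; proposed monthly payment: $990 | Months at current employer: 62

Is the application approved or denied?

Approved

Credit score 832 ≥ 680 (meets base)
Total debts = (935 + 115 + 990 + 215 + 35) = 2,290. DTI: 2,290 ÷ 4,850 = 47.2%, over the 45% base limit.
Reserves: 12,670 ÷ 990 = 12.8 months (meets 4-month minimum)
Employment 62 ≥ 6 months
47.2% falls in the override range (45%–50%), so the compensating-factor test applies.
Reserves 12.8 ≥ 8 months; credit score 832 ≥ 720.
Both compensating conditions met → exception applies.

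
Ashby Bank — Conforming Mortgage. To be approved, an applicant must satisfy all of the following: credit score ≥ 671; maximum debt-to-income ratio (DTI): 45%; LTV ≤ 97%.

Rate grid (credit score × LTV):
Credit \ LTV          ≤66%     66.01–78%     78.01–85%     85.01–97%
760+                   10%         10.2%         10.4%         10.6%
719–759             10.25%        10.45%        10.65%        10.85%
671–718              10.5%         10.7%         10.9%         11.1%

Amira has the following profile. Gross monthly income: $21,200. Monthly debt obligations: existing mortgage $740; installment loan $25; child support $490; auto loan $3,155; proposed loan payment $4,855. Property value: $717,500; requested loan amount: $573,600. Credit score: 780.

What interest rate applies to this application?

10.4%

Credit score 780 ≥ 671; Total monthly debts = (740 + 25 + 490 + 3,155 + 4,855) = 9,265. DTI: 9,265 ÷ 21,200 = 43.7%, within the 45% cap
LTV: 573,600 ÷ 717,500 = 79.9%, within 97% cap
Row: 780 falls in 760+. Column: 79.9% falls in 78.01–85%. Rate = 10.4%.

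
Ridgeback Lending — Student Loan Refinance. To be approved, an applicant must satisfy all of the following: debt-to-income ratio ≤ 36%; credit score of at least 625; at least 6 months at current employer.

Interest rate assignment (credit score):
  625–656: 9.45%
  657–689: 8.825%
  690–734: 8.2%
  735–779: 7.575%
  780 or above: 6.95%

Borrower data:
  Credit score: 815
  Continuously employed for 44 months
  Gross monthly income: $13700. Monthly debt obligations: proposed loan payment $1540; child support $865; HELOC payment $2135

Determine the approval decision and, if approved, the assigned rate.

Credit score 815 ≥ 625 (meets minimum)
Employment 44 ≥ 6 months
Total monthly debts = (1,540 + 865 + 2,135) = 4,540. DTI = 4,540/13,700 = 33.1% ≤ 36%
All requirements met. Score 815 falls in the 780 or above tier → 6.95%.

Approved at 6.95%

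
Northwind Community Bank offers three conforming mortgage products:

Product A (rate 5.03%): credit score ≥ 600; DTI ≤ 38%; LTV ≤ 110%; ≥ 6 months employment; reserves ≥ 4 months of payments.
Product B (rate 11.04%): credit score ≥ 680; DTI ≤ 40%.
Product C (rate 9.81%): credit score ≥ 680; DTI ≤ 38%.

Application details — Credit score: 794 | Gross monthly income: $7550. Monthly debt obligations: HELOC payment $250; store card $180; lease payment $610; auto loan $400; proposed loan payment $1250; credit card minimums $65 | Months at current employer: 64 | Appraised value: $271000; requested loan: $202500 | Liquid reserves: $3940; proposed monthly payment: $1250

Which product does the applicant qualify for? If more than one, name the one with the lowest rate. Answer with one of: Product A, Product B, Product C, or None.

Product C

Total debts = (250 + 180 + 610 + 400 + 1,250 + 65) = 2,755; DTI = 2,755/7,550 = 36.5%.
LTV = 202,500/271,000 = 74.7%.
Reserves = 3,940/1,250 = 3.2 months.
Product A: score 794 ≥ 600; DTI 36.5% ≤ 38%; LTV 74.7% ≤ 110%; employment 64 ≥ 6 mo; reserves 3.2 < 4 mo → does not qualify.
Product B: score 794 ≥ 680; DTI 36.5% ≤ 40% → qualifies.
Product C: score 794 ≥ 680; DTI 36.5% ≤ 38% → qualifies.
Qualifying: Product B, Product C. Lowest rate is 9.81% → Product C.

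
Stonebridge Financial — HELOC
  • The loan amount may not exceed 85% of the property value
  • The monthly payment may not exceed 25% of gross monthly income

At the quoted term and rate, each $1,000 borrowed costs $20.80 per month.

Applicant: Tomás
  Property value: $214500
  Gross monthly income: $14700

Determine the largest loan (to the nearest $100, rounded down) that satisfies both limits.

$176,600

Payment cap: 25% × $14,700 = $3,675/month.
At $20.80 per $1,000, that supports 3,675/20.80 × 1,000 ≈ $176,682 → $176,600.
LTV cap: 85% × $214,500 = $182,325 → $182,300.
Binding constraint: payment-to-income.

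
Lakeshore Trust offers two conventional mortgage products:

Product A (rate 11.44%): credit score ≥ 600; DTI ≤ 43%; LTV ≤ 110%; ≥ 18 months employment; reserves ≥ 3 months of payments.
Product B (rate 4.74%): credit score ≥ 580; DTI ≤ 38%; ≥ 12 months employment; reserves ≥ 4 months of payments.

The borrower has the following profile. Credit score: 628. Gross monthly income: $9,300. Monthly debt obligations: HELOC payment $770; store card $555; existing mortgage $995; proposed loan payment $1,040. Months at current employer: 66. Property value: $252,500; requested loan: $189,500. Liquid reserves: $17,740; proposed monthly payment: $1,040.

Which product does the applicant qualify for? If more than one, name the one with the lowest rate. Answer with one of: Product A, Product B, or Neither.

Product B

Total debts = (770 + 555 + 995 + 1,040) = 3,360; DTI = 3,360/9,300 = 36.1%.
LTV = 189,500/252,500 = 75%.
Reserves = 17,740/1,040 = 17.1 months.
Product A: score 628 ≥ 600; DTI 36.1% ≤ 43%; LTV 75% ≤ 110%; employment 66 ≥ 18 mo; reserves 17.1 ≥ 3 mo → qualifies.
Product B: score 628 ≥ 580; DTI 36.1% ≤ 38%; employment 66 ≥ 12 mo; reserves 17.1 ≥ 4 mo → qualifies.
Qualifying: Product A, Product B. Lowest rate is 4.74% → Product B.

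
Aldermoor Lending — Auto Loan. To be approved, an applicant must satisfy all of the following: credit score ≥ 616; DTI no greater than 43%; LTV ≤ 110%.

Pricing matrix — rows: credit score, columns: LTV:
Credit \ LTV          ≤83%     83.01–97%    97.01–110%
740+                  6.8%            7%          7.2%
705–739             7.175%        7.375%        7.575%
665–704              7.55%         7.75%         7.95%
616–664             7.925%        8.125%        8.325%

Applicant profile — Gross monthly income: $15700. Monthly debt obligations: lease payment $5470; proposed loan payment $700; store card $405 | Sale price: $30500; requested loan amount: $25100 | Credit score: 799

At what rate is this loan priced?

6.8%

Credit score 799 ≥ 616; Total monthly debts = (5,470 + 700 + 405) = 6,575. DTI: 6,575 ÷ 15,700 = 41.9%, within the 43% cap
LTV: 25,100 ÷ 30,500 = 82.3%, within 110% cap
Score 799 is in the 740+ band; LTV 82.3% is in the ≤83% band → 6.8%.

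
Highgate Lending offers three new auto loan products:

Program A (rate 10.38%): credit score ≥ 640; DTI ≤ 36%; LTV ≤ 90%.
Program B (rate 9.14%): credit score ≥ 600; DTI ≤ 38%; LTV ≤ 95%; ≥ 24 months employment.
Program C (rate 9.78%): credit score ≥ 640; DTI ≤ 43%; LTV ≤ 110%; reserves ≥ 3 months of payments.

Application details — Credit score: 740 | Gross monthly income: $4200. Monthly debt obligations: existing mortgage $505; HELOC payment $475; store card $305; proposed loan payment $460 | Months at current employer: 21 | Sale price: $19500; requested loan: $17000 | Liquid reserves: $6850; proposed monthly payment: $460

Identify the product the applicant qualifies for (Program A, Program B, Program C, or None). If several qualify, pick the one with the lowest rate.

Program C

Total debts = (505 + 475 + 305 + 460) = 1,745; DTI = 1,745/4,200 = 41.5%.
LTV = 17,000/19,500 = 87.2%.
Reserves = 6,850/460 = 14.9 months.
Program A: score 740 ≥ 640; DTI 41.5% > 36%; LTV 87.2% ≤ 90% → does not qualify.
Program B: score 740 ≥ 600; DTI 41.5% > 38%; LTV 87.2% ≤ 95%; employment 21 < 24 mo → does not qualify.
Program C: score 740 ≥ 640; DTI 41.5% ≤ 43%; LTV 87.2% ≤ 110%; reserves 14.9 ≥ 3 mo → qualifies.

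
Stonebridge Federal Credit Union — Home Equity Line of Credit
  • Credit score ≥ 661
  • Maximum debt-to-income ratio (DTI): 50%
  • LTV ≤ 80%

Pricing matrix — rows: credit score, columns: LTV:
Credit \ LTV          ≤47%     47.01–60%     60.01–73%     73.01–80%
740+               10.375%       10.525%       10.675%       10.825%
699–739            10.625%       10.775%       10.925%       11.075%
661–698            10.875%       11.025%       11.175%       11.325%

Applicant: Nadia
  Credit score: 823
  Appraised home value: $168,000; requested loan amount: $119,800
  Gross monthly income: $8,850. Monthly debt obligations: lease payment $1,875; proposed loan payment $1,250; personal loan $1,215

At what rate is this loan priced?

Credit score 823 ≥ 661; Total monthly debts = (1,875 + 1,250 + 1,215) = 4,340. DTI = 4,340/8,850 = 49% ≤ 50%
LTV: 119,800 ÷ 168,000 = 71.3%, within 80% cap
Row: 823 falls in 740+. Column: 71.3% falls in 60.01–73%. Rate = 10.675%.

10.675%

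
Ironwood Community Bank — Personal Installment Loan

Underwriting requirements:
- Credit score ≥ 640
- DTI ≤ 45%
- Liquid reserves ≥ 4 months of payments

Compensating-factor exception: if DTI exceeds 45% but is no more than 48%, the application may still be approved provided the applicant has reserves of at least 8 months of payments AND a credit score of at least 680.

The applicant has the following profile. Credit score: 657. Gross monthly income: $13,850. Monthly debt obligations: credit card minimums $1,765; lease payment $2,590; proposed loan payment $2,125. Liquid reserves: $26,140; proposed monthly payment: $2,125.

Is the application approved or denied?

Denied

Credit score 657 ≥ 640 (meets base)
Total debts = (1,765 + 2,590 + 2,125) = 6,480. DTI: 6,480 ÷ 13,850 = 46.8%, over the 45% base limit.
Liquid reserves cover 26,140/2,125 = 12.3 months — ≥ 4 required
DTI 46.8% is within the 45%–48% exception band; checking compensating factors.
Override check — reserves: 12.3 mo (ok); score: 657 (below 680).
Override conditions not both satisfied; exception does not apply.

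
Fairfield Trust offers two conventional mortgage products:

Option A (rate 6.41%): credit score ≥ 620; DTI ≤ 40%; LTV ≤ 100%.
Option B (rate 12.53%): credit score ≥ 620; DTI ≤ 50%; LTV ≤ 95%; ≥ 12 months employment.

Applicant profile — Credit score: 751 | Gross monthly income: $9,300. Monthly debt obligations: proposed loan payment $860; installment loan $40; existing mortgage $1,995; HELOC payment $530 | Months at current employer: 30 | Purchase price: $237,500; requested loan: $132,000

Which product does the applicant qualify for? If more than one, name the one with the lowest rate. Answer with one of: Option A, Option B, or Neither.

Total debts = (860 + 40 + 1,995 + 530) = 3,425; DTI = 3,425/9,300 = 36.8%.
LTV = 132,000/237,500 = 55.6%.
Option A: score 751 ≥ 620; DTI 36.8% ≤ 40%; LTV 55.6% ≤ 100% → qualifies.
Option B: score 751 ≥ 620; DTI 36.8% ≤ 50%; LTV 55.6% ≤ 95%; employment 30 ≥ 12 mo → qualifies.
Qualifying: Option A, Option B. Lowest rate is 6.41% → Option A.

Option A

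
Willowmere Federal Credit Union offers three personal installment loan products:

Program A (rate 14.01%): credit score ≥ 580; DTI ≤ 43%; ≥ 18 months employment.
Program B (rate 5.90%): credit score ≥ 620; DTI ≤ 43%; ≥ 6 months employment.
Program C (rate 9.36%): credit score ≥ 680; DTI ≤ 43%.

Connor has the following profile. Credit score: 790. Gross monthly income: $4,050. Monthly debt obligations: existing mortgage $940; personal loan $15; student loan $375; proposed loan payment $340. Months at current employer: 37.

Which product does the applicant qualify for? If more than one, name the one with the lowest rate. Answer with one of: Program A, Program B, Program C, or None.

Total debts = (940 + 15 + 375 + 340) = 1,670; DTI = 1,670/4,050 = 41.2%.
Program A: score 790 ≥ 580; DTI 41.2% ≤ 43%; employment 37 ≥ 18 mo → qualifies.
Program B: score 790 ≥ 620; DTI 41.2% ≤ 43%; employment 37 ≥ 6 mo → qualifies.
Program C: score 790 ≥ 680; DTI 41.2% ≤ 43% → qualifies.
Qualifying: Program A, Program B, Program C. Lowest rate is 5.90% → Program B.

Program B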